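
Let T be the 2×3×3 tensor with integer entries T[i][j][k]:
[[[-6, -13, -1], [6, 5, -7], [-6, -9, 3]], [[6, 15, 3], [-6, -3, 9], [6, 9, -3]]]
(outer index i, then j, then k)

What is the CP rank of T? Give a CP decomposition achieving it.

Lower bound: the mode-3 unfolding of T (rows indexed by k, columns by (i,j) = (0,0), (0,1), (0,2), (1,0), (1,1), (1,2)) is [[-6, 6, -6, 6, -6, 6], [-13, 5, -9, 15, -3, 9], [-1, -7, 3, 3, 9, -3]].
There the 2×2 minor on rows k ∈ {0, 1}, columns (i,j) ∈ {(0,0), (0,1)} is det [[-6, 6], [-13, 5]] = 48 ≠ 0, so this unfolding has rank ≥ 2; CP rank is at least every unfolding rank, so rank(T) ≥ 2. (Unfolding ranks only ever bound the CP rank from below — rank(T) can be strictly larger than all of them — so the matching upper bound has to come from an explicit 2-term decomposition.)
Upper bound — finding two terms. Write S_k = T[:,:,k] for the frontal slices: S₀ = [[-6, 6, -6], [6, -6, 6]], S₁ = [[-13, 5, -9], [15, -3, 9]], S₂ = [[-1, -7, 3], [3, 9, -3]].
If T = a₁ ⊗ b₁ ⊗ c₁ + a₂ ⊗ b₂ ⊗ c₂ then each S_k = c₁[k]·a₁b₁ᵀ + c₂[k]·a₂b₂ᵀ. S₀ and S₁ are linearly independent, so a₁b₁ᵀ and a₂b₂ᵀ must span the same plane of matrices: they are the rank-1 matrices of the form x·S₀ + y·S₁.
The 2×2 minor of x·S₀ + y·S₁ on rows {0,1}, columns {0,1} is −24·xy − 36·y² = (-12)·(2·x + 3·y)(y), vanishing at (x:y) = (3:-2) and (1:0).
M₁ = 3·S₀ − 2·S₁ = [[8, 8, 0], [-12, -12, 0]] = 4·[2, -3][1, 1, 0]ᵀ and M₂ = S₀ = [[-6, 6, -6], [6, -6, 6]] = (-6)·[1, -1][1, -1, 1]ᵀ, so take a₁ = [2, -3], b₁ = [1, 1, 0], a₂ = [1, -1], b₂ = [1, -1, 1].
Each slice is an integer combination of E₁ = a₁b₁ᵀ and E₂ = a₂b₂ᵀ: S₀ = −6·E₂, S₁ = −2·E₁ − 9·E₂, S₂ = −2·E₁ + 3·E₂; reading off coefficients, c₁ = [0, -2, -2] and c₂ = [-6, -9, 3].
Hence T = [2, -3] ⊗ [1, 1, 0] ⊗ [0, -2, -2] + [1, -1] ⊗ [1, -1, 1] ⊗ [-6, -9, 3], so rank(T) ≤ 2.
These bounds meet, so rank(T) = 2.
Check entry T[1,2,2] = -3: (-3)·(0)·(-2) + (-1)·(1)·(3) = -3.

rank(T) = 2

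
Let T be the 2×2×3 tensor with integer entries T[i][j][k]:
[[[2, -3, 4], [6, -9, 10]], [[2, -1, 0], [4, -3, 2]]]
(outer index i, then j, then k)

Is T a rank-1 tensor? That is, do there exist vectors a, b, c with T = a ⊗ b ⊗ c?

The mode-3 unfolding of T (rows indexed by k, columns by (i,j) = (0,0), (0,1), (1,0), (1,1)) is [[2, 6, 2, 4], [-3, -9, -1, -3], [4, 10, 0, 2]].
There the 3×3 minor on rows k ∈ {0, 1, 2}, columns (i,j) ∈ {(0,0), (0,1), (1,0)} is det [[2, 6, 2], [-3, -9, -1], [4, 10, 0]] = 8 ≠ 0, so this unfolding has rank ≥ 3; CP rank is at least every unfolding rank, so rank(T) ≥ 3.
In particular rank(T) ≥ 3 > 1, so T is not rank-1.

No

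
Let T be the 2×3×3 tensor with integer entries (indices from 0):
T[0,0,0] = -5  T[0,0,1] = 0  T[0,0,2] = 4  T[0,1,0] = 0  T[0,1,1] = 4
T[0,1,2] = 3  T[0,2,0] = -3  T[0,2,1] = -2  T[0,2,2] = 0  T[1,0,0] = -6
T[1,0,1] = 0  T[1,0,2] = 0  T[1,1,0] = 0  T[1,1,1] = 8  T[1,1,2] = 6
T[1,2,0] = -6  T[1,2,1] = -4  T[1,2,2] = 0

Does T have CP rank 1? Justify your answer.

No

The mode-3 unfolding of T (rows indexed by k, columns by (i,j) = (0,0), (0,1), (0,2), (1,0), (1,1), (1,2)) is [[-5, 0, -3, -6, 0, -6], [0, 4, -2, 0, 8, -4], [4, 3, 0, 0, 6, 0]].
There the 3×3 minor on rows k ∈ {0, 1, 2}, columns (i,j) ∈ {(0,0), (0,1), (0,2)} is det [[-5, 0, -3], [0, 4, -2], [4, 3, 0]] = 18 ≠ 0, so this unfolding has rank ≥ 3; CP rank is at least every unfolding rank, so rank(T) ≥ 3.
In particular rank(T) ≥ 3 > 1, so T is not rank-1.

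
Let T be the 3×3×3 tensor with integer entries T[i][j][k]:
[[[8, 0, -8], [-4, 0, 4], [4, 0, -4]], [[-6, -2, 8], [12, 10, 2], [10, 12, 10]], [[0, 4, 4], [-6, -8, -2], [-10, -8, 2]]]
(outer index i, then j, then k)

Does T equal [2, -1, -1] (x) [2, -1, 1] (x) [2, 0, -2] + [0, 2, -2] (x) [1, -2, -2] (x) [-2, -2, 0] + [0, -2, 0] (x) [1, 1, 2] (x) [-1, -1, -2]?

Yes

Reconstruct entrywise from the claimed factors. For example, T[0,2,1] = 0 and Σₗ aₗ[0]bₗ[2]cₗ[1] = (2)·(1)·(0) + (0)·(-2)·(-2) + (0)·(2)·(-1) = 0; checking all 27 entries, every one matches. The claim holds.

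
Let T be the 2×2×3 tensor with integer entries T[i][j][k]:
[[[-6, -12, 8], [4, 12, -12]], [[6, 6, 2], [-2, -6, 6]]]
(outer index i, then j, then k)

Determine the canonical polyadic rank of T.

2

Lower bound: the mode-3 unfolding of T (rows indexed by k, columns by (i,j) = (0,0), (0,1), (1,0), (1,1)) is [[-6, 4, 6, -2], [-12, 12, 6, -6], [8, -12, 2, 6]].
There the 2×2 minor on rows k ∈ {0, 1}, columns (i,j) ∈ {(0,0), (0,1)} is det [[-6, 4], [-12, 12]] = -24 ≠ 0, so this unfolding has rank ≥ 2; CP rank is at least every unfolding rank, so rank(T) ≥ 2. (This is only a lower bound: in general the CP rank may exceed every unfolding rank, so we still need to exhibit 2 rank-1 terms summing to T.)
Upper bound — finding two terms. Write S_k = T[:,:,k] for the frontal slices: S₀ = [[-6, 4], [6, -2]], S₁ = [[-12, 12], [6, -6]], S₂ = [[8, -12], [2, 6]].
If T = a₁ ⊗ b₁ ⊗ c₁ + a₂ ⊗ b₂ ⊗ c₂ then each S_k = c₁[k]·a₁b₁ᵀ + c₂[k]·a₂b₂ᵀ. S₀ and S₁ are linearly independent, so a₁b₁ᵀ and a₂b₂ᵀ must span the same plane of matrices: they are the rank-1 matrices of the form x·S₀ + y·S₁.
det(x·S₀ + y·S₁) is −12·x² − 36·xy = (-12)·(x + 3·y)(x), vanishing at (x:y) = (3:-1) and (0:1).
M₁ = 3·S₀ − S₁ = [[-6, 0], [12, 0]] = (-6)·(1, -2)(1, 0)ᵀ and M₂ = S₁ = [[-12, 12], [6, -6]] = (-6)·(2, -1)(1, -1)ᵀ, so take a₁ = (1, -2), b₁ = (1, 0), a₂ = (2, -1), b₂ = (1, -1).
Each slice is an integer combination of E₁ = a₁b₁ᵀ and E₂ = a₂b₂ᵀ: S₀ = −2·E₁ − 2·E₂, S₁ = −6·E₂, S₂ = −4·E₁ + 6·E₂; reading off coefficients, c₁ = (-2, 0, -4) and c₂ = (-2, -6, 6).
Hence T = (1, -2) ⊗ (1, 0) ⊗ (-2, 0, -4) + (2, -1) ⊗ (1, -1) ⊗ (-2, -6, 6), so rank(T) ≤ 2.
These bounds meet, so rank(T) = 2.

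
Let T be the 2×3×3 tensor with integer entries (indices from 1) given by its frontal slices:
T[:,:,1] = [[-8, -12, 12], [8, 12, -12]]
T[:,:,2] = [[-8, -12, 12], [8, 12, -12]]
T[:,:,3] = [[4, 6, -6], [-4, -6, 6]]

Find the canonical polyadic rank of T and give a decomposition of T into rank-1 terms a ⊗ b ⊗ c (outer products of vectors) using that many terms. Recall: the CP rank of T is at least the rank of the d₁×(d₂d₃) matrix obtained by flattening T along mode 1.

rank(T) = 1

Lower bound: T ≠ 0 (e.g. T[1,1,1] = -8), so rank(T) ≥ 1.
Upper bound: if T = a ⊗ b ⊗ c then every fibre of T is a multiple of the corresponding factor, so read the factors off the fibres through the nonzero entry T[1,1,1] = -8.
The mode-1 fibre T[:,1,1] = [-8, 8] gives a = [1, -1] (primitive direction); the mode-2 fibre T[1,:,1] = [-8, -12, 12] gives b = [2, 3, -3]; then c[k] = T[1,1,k] / (a[1]·b[1]) = [-8, -8, 4] / 2 = [-4, -4, 2].
Expanding [1, -1] ⊗ [2, 3, -3] ⊗ [-4, -4, 2] reproduces all 18 entries of T, so T = [1, -1] ⊗ [2, 3, -3] ⊗ [-4, -4, 2] and rank(T) ≤ 1.
These bounds meet, so rank(T) = 1.
Check entry T[1,2,3] = 6: (1)·(3)·(2) = 6.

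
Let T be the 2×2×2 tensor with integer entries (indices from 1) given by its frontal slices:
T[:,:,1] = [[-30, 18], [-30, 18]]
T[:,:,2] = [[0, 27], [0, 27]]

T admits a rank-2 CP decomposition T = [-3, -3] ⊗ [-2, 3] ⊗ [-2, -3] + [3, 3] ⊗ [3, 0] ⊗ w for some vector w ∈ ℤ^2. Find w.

Subtract the known terms from T to get the rank-1 residual R = [3, 3] ⊗ [3, 0] ⊗ w, so R[i,j,k] = a[i]·b[j]·w[k]. Pick indices with nonzero a[1]·b[1] = (3)·(3) = 9. Only the fibre through (1,1,·) is needed: R[1,1,:] = T[1,1,:] − Σₗ aₗ[1]bₗ[1]cₗ = [-30, 0] − (-3)·(-2)·[-2, -3] = [-18, 18]. Then w[k] = R[1,1,k] / 9 for each k, giving w = [-18, 18] / 9 = [-2, 2].

w = [-2, 2]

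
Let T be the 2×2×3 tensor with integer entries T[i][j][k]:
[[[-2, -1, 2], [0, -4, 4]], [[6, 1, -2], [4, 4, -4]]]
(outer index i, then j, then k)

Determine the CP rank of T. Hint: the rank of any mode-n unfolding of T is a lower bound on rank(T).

3

Lower bound: the mode-3 unfolding of T (rows indexed by k, columns by (i,j) = (0,0), (0,1), (1,0), (1,1)) is [[-2, 0, 6, 4], [-1, -4, 1, 4], [2, 4, -2, -4]].
There the 3×3 minor on rows k ∈ {0, 1, 2}, columns (i,j) ∈ {(0,0), (0,1), (1,0)} is det [[-2, 0, 6], [-1, -4, 1], [2, 4, -2]] = 16 ≠ 0, so this unfolding has rank ≥ 3; CP rank is at least every unfolding rank, so rank(T) ≥ 3. (Unfolding ranks only ever bound the CP rank from below — rank(T) can be strictly larger than all of them — so the matching upper bound has to come from an explicit 3-term decomposition.)
Upper bound: T is a sum of 3 rank-1 terms, T = [1, -2] ⊗ [1, 1] ⊗ [-4, 0, 0] + [1, -1] ⊗ [0, 1] ⊗ [0, -2, 0] + [1, -1] ⊗ [1, 2] ⊗ [2, -1, 2] (written with every a and b primitive with positive leading entry and the scale carried by c; CP decompositions are not unique, and this one is verified by expanding entrywise), so rank(T) ≤ 3.
These bounds meet, so rank(T) = 3.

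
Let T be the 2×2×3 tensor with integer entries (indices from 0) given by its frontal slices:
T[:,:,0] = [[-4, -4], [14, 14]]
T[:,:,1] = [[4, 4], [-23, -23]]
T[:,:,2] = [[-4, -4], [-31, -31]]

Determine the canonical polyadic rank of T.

Lower bound: the mode-3 unfolding of T (rows indexed by k, columns by (i,j) = (0,0), (0,1), (1,0), (1,1)) is [[-4, -4, 14, 14], [4, 4, -23, -23], [-4, -4, -31, -31]].
There the 2×2 minor on rows k ∈ {0, 1}, columns (i,j) ∈ {(0,0), (1,0)} is det [[-4, 14], [4, -23]] = 36 ≠ 0, so this unfolding has rank ≥ 2; CP rank is at least every unfolding rank, so rank(T) ≥ 2. (Unfolding ranks only ever bound the CP rank from below — rank(T) can be strictly larger than all of them — so the matching upper bound has to come from an explicit 2-term decomposition.)
Upper bound — finding two terms. Every mode-2 slice of T is a multiple of one matrix: T[:,j,:] = b[j]·M with b = [1, 1] and M = [[-4, 4, -4], [14, -23, -31]] (rows indexed by i, columns by k). So it suffices to write M as a sum of two rank-1 matrices.
Splitting M by its rows (i = 0, 1), M = [1, 0][-4, 4, -4]ᵀ + [0, 1][14, -23, -31]ᵀ.
Hence T = [1, 0] ⊗ [1, 1] ⊗ [-4, 4, -4] + [0, 1] ⊗ [1, 1] ⊗ [14, -23, -31], so rank(T) ≤ 2.
These bounds meet, so rank(T) = 2.

2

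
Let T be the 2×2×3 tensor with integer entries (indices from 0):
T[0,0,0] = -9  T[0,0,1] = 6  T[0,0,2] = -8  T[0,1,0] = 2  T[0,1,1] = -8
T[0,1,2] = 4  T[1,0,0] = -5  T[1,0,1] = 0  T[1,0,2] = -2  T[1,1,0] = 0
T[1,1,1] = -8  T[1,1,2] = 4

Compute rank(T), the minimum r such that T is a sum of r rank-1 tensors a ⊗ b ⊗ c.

Lower bound: the mode-3 unfolding of T (rows indexed by k, columns by (i,j) = (0,0), (0,1), (1,0), (1,1)) is [[-9, 2, -5, 0], [6, -8, 0, -8], [-8, 4, -2, 4]].
There the 3×3 minor on rows k ∈ {0, 1, 2}, columns (i,j) ∈ {(0,0), (0,1), (1,0)} is det [[-9, 2, -5], [6, -8, 0], [-8, 4, -2]] = 80 ≠ 0, so this unfolding has rank ≥ 3; CP rank is at least every unfolding rank, so rank(T) ≥ 3. (This is only a lower bound: in general the CP rank may exceed every unfolding rank, so we still need to exhibit 3 rank-1 terms summing to T.)
Upper bound: T is a sum of 3 rank-1 terms, T = (0, 1) ⊗ (1, 1) ⊗ (0, -2, 2) + (1, 1) ⊗ (1, 2) ⊗ (-1, -2, 0) + (2, 1) ⊗ (2, -1) ⊗ (-2, 2, -2) (written with every a and b primitive with positive leading entry and the scale carried by c; CP decompositions are not unique, and this one is verified by expanding entrywise), so rank(T) ≤ 3.
These bounds meet, so rank(T) = 3.

3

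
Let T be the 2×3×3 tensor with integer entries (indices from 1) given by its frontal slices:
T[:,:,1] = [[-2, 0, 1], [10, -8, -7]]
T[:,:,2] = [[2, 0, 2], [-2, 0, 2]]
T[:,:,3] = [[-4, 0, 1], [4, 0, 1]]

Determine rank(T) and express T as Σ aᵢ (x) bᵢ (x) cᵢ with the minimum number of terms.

Lower bound: the mode-3 unfolding of T (rows indexed by k, columns by (i,j) = (1,1), (1,2), (1,3), (2,1), (2,2), (2,3)) is [[-2, 0, 1, 10, -8, -7], [2, 0, 2, -2, 0, 2], [-4, 0, 1, 4, 0, 1]].
There the 3×3 minor on rows k ∈ {1, 2, 3}, columns (i,j) ∈ {(1,1), (1,3), (2,1)} is det [[-2, 1, 10], [2, 2, -2], [-4, 1, 4]] = 80 ≠ 0, so this unfolding has rank ≥ 3; CP rank is at least every unfolding rank, so rank(T) ≥ 3. (Flattening ranks never certify an upper bound on CP rank; for that we must actually write T with 3 rank-1 terms.)
Upper bound: T is a sum of 3 rank-1 terms, T = [0, 1] (x) [1, -1, -1] (x) [8, 0, 0] + [1, -1] (x) [1, 0, 0] (x) [-2, 2, -4] + [1, 1] (x) [0, 0, 1] (x) [1, 2, 1] (written with every a and b primitive with positive leading entry and the scale carried by c; CP decompositions are not unique, and this one is verified by expanding entrywise), so rank(T) ≤ 3.
These bounds meet, so rank(T) = 3.

rank(T) = 3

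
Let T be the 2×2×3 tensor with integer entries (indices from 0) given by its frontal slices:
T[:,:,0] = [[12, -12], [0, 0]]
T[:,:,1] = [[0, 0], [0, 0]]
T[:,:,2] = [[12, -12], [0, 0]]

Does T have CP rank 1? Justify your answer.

If T = a ⊗ b ⊗ c then every fibre of T is a multiple of the corresponding factor, so read the factors off the fibres through the nonzero entry T[0,0,0] = 12.
The mode-1 fibre T[:,0,0] = [12, 0] gives a = (1, 0) (primitive direction); the mode-2 fibre T[0,:,0] = [12, -12] gives b = (1, -1); then c[k] = T[0,0,k] / (a[0]·b[0]) = [12, 0, 12] / 1 = (12, 0, 12).
Expanding (1, 0) ⊗ (1, -1) ⊗ (12, 0, 12) reproduces all 12 entries of T, so T = (1, 0) ⊗ (1, -1) ⊗ (12, 0, 12) and rank(T) ≤ 1.
Equivalently every frontal slice T[:,:,k] is c[k] times the rank-1 matrix (1, 0) ⊗ (1, -1). So T has rank 1 (it is nonzero).

Yes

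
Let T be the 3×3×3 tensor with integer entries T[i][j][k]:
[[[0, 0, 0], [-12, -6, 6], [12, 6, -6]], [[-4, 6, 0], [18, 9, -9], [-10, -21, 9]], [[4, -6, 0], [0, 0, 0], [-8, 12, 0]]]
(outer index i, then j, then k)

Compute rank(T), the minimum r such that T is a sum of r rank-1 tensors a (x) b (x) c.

2

Lower bound: the mode-1 unfolding of T (rows indexed by i, columns by (j,k) = (0,0), (0,1), (0,2), (1,0), (1,1), (1,2), (2,0), (2,1), (2,2)) is [[0, 0, 0, -12, -6, 6, 12, 6, -6], [-4, 6, 0, 18, 9, -9, -10, -21, 9], [4, -6, 0, 0, 0, 0, -8, 12, 0]].
There the 2×2 minor on rows i ∈ {0, 1}, columns (j,k) ∈ {(0,0), (1,0)} is det [[0, -12], [-4, 18]] = -48 ≠ 0, so this unfolding has rank ≥ 2; CP rank is at least every unfolding rank, so rank(T) ≥ 2. (This is only a lower bound: in general the CP rank may exceed every unfolding rank, so we still need to exhibit 2 rank-1 terms summing to T.)
Upper bound — finding two terms. Write S_k = T[:,:,k] for the frontal slices: S₀ = [[0, -12, 12], [-4, 18, -10], [4, 0, -8]], S₁ = [[0, -6, 6], [6, 9, -21], [-6, 0, 12]], S₂ = [[0, 6, -6], [0, -9, 9], [0, 0, 0]].
If T = a₁ (x) b₁ (x) c₁ + a₂ (x) b₂ (x) c₂ then each S_k = c₁[k]·a₁b₁ᵀ + c₂[k]·a₂b₂ᵀ. S₀ and S₁ are linearly independent, so a₁b₁ᵀ and a₂b₂ᵀ must span the same plane of matrices: they are the rank-1 matrices of the form x·S₀ + y·S₁.
The 2×2 minor of x·S₀ + y·S₁ on rows {0,1}, columns {0,1} is −48·x² + 48·xy + 36·y² = (-12)·(2·x − 3·y)(2·x + y), vanishing at (x:y) = (3:2) and (1:-2).
M₁ = 3·S₀ + 2·S₁ = [[0, -48, 48], [0, 72, -72], [0, 0, 0]] = (-24)·(2, -3, 0)(0, 1, -1)ᵀ and M₂ = S₀ − 2·S₁ = [[0, 0, 0], [-16, 0, 32], [16, 0, -32]] = (-16)·(0, 1, -1)(1, 0, -2)ᵀ, so take a₁ = (2, -3, 0), b₁ = (0, 1, -1), a₂ = (0, 1, -1), b₂ = (1, 0, -2).
Each slice is an integer combination of E₁ = a₁b₁ᵀ and E₂ = a₂b₂ᵀ: S₀ = −6·E₁ − 4·E₂, S₁ = −3·E₁ + 6·E₂, S₂ = 3·E₁; reading off coefficients, c₁ = (-6, -3, 3) and c₂ = (-4, 6, 0).
Hence T = (2, -3, 0) (x) (0, 1, -1) (x) (-6, -3, 3) + (0, 1, -1) (x) (1, 0, -2) (x) (-4, 6, 0), so rank(T) ≤ 2.
These bounds meet, so rank(T) = 2.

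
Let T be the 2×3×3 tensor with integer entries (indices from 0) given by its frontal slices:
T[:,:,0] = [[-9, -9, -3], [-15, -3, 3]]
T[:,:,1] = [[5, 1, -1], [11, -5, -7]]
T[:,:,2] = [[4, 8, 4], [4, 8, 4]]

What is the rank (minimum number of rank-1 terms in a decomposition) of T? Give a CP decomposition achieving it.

Lower bound: the mode-3 unfolding of T (rows indexed by k, columns by (i,j) = (0,0), (0,1), (0,2), (1,0), (1,1), (1,2)) is [[-9, -9, -3, -15, -3, 3], [5, 1, -1, 11, -5, -7], [4, 8, 4, 4, 8, 4]].
There the 2×2 minor on rows k ∈ {0, 1}, columns (i,j) ∈ {(0,0), (0,1)} is det [[-9, -9], [5, 1]] = 36 ≠ 0, so this unfolding has rank ≥ 2; CP rank is at least every unfolding rank, so rank(T) ≥ 2. (This is only a lower bound: in general the CP rank may exceed every unfolding rank, so we still need to exhibit 2 rank-1 terms summing to T.)
Upper bound — finding two terms. Write S_k = T[:,:,k] for the frontal slices: S₀ = [[-9, -9, -3], [-15, -3, 3]], S₁ = [[5, 1, -1], [11, -5, -7]], S₂ = [[4, 8, 4], [4, 8, 4]].
If T = a₁ (x) b₁ (x) c₁ + a₂ (x) b₂ (x) c₂ then each S_k = c₁[k]·a₁b₁ᵀ + c₂[k]·a₂b₂ᵀ. S₀ and S₁ are linearly independent, so a₁b₁ᵀ and a₂b₂ᵀ must span the same plane of matrices: they are the rank-1 matrices of the form x·S₀ + y·S₁.
The 2×2 minor of x·S₀ + y·S₁ on rows {0,1}, columns {0,1} is −108·x² + 144·xy − 36·y² = (-36)·(3·x − y)(x − y), vanishing at (x:y) = (1:3) and (1:1).
M₁ = S₀ + 3·S₁ = [[6, -6, -6], [18, -18, -18]] = 6·[1, 3][1, -1, -1]ᵀ and M₂ = S₀ + S₁ = [[-4, -8, -4], [-4, -8, -4]] = (-4)·[1, 1][1, 2, 1]ᵀ, so take a₁ = [1, 3], b₁ = [1, -1, -1], a₂ = [1, 1], b₂ = [1, 2, 1].
Each slice is an integer combination of E₁ = a₁b₁ᵀ and E₂ = a₂b₂ᵀ: S₀ = −3·E₁ − 6·E₂, S₁ = 3·E₁ + 2·E₂, S₂ = 4·E₂; reading off coefficients, c₁ = [-3, 3, 0] and c₂ = [-6, 2, 4].
Hence T = [1, 3] (x) [1, -1, -1] (x) [-3, 3, 0] + [1, 1] (x) [1, 2, 1] (x) [-6, 2, 4], so rank(T) ≤ 2.
These bounds meet, so rank(T) = 2.
Check entry T[0,1,1] = 1: (1)·(-1)·(3) + (1)·(2)·(2) = 1.

rank(T) = 2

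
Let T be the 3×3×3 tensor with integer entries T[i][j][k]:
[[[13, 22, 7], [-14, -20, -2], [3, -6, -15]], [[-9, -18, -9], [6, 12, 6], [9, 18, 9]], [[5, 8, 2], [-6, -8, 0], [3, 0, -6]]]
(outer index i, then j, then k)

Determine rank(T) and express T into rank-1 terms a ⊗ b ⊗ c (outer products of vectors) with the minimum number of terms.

rank(T) = 2

Lower bound: the mode-1 unfolding of T (rows indexed by i, columns by (j,k) = (0,0), (0,1), (0,2), (1,0), (1,1), (1,2), (2,0), (2,1), (2,2)) is [[13, 22, 7, -14, -20, -2, 3, -6, -15], [-9, -18, -9, 6, 12, 6, 9, 18, 9], [5, 8, 2, -6, -8, 0, 3, 0, -6]].
There the 2×2 minor on rows i ∈ {0, 1}, columns (j,k) ∈ {(0,0), (0,1)} is det [[13, 22], [-9, -18]] = -36 ≠ 0, so this unfolding has rank ≥ 2; CP rank is at least every unfolding rank, so rank(T) ≥ 2. (Flattening ranks never certify an upper bound on CP rank; for that we must actually write T with 2 rank-1 terms.)
Upper bound — finding two terms. Write S_k = T[:,:,k] for the frontal slices: S₀ = [[13, -14, 3], [-9, 6, 9], [5, -6, 3]], S₁ = [[22, -20, -6], [-18, 12, 18], [8, -8, 0]], S₂ = [[7, -2, -15], [-9, 6, 9], [2, 0, -6]].
If T = a₁ ⊗ b₁ ⊗ c₁ + a₂ ⊗ b₂ ⊗ c₂ then each S_k = c₁[k]·a₁b₁ᵀ + c₂[k]·a₂b₂ᵀ. S₀ and S₁ are linearly independent, so a₁b₁ᵀ and a₂b₂ᵀ must span the same plane of matrices: they are the rank-1 matrices of the form x·S₀ + y·S₁.
The 2×2 minor of x·S₀ + y·S₁ on rows {0,1}, columns {0,1} is −48·x² − 144·xy − 96·y² = (-48)·(x + 2·y)(x + y), vanishing at (x:y) = (2:-1) and (1:-1).
M₁ = 2·S₀ − S₁ = [[4, -8, 12], [0, 0, 0], [2, -4, 6]] = 2·[2, 0, 1][1, -2, 3]ᵀ and M₂ = S₀ − S₁ = [[-9, 6, 9], [9, -6, -9], [-3, 2, 3]] = −[3, -3, 1][3, -2, -3]ᵀ, so take a₁ = [2, 0, 1], b₁ = [1, -2, 3], a₂ = [3, -3, 1], b₂ = [3, -2, -3].
Each slice is an integer combination of E₁ = a₁b₁ᵀ and E₂ = a₂b₂ᵀ: S₀ = 2·E₁ + E₂, S₁ = 2·E₁ + 2·E₂, S₂ = −E₁ + E₂; reading off coefficients, c₁ = [2, 2, -1] and c₂ = [1, 2, 1].
Hence T = [2, 0, 1] ⊗ [1, -2, 3] ⊗ [2, 2, -1] + [3, -3, 1] ⊗ [3, -2, -3] ⊗ [1, 2, 1], so rank(T) ≤ 2.
These bounds meet, so rank(T) = 2.
Check entry T[2,1,2] = 0: (1)·(-2)·(-1) + (1)·(-2)·(1) = 0.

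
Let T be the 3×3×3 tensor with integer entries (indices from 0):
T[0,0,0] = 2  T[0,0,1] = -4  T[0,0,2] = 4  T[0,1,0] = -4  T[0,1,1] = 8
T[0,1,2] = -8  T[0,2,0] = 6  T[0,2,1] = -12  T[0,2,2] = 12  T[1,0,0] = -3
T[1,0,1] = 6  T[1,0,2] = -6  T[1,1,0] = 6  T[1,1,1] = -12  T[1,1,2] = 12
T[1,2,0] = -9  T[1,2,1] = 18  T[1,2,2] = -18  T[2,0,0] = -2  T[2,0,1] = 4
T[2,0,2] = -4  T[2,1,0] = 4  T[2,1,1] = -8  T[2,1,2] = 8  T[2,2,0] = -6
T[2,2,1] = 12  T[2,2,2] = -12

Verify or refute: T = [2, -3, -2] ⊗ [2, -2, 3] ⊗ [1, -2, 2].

Reconstruct entry (0,0,0) from the claimed factors: Σₗ aₗ[0]bₗ[0]cₗ[0] = (2)·(2)·(1) = 4, but T[0,0,0] = 2. The claim is false.

No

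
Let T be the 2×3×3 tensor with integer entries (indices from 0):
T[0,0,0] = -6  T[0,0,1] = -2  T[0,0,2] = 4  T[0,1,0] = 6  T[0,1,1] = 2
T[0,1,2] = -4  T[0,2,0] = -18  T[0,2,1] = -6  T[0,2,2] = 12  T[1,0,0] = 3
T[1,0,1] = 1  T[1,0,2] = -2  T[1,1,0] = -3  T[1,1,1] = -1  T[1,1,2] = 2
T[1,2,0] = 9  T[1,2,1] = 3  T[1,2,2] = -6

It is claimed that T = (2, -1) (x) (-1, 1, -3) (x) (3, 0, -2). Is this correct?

No

Reconstruct entry (0,0,1) from the claimed factors: Σₗ aₗ[0]bₗ[0]cₗ[1] = (2)·(-1)·(0) = 0, but T[0,0,1] = -2. The claim is false.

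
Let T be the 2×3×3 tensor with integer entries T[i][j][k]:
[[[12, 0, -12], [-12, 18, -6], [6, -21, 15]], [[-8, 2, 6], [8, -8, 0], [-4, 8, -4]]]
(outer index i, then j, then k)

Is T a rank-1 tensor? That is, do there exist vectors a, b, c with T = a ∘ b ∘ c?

No

The mode-2 unfolding of T (rows indexed by j, columns by (i,k) = (0,0), (0,1), (0,2), (1,0), (1,1), (1,2)) is [[12, 0, -12, -8, 2, 6], [-12, 18, -6, 8, -8, 0], [6, -21, 15, -4, 8, -4]].
There the 2×2 minor on rows j ∈ {0, 1}, columns (i,k) ∈ {(0,0), (0,1)} is det [[12, 0], [-12, 18]] = 216 ≠ 0, so this unfolding has rank ≥ 2; CP rank is at least every unfolding rank, so rank(T) ≥ 2.
In particular rank(T) ≥ 2 > 1, so T is not rank-1.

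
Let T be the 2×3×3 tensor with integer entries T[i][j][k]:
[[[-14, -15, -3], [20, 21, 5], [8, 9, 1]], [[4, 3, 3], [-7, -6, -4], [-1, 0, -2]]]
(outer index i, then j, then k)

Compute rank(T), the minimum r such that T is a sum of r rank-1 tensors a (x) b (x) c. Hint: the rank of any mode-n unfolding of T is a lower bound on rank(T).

2

Lower bound: the mode-2 unfolding of T (rows indexed by j, columns by (i,k) = (0,0), (0,1), (0,2), (1,0), (1,1), (1,2)) is [[-14, -15, -3, 4, 3, 3], [20, 21, 5, -7, -6, -4], [8, 9, 1, -1, 0, -2]].
There the 2×2 minor on rows j ∈ {0, 1}, columns (i,k) ∈ {(0,0), (0,1)} is det [[-14, -15], [20, 21]] = 6 ≠ 0, so this unfolding has rank ≥ 2; CP rank is at least every unfolding rank, so rank(T) ≥ 2. (Flattening ranks never certify an upper bound on CP rank; for that we must actually write T with 2 rank-1 terms.)
Upper bound — finding two terms. Write S_k = T[:,:,k] for the frontal slices: S₀ = [[-14, 20, 8], [4, -7, -1]], S₁ = [[-15, 21, 9], [3, -6, 0]], S₂ = [[-3, 5, 1], [3, -4, -2]].
If T = a₁ (x) b₁ (x) c₁ + a₂ (x) b₂ (x) c₂ then each S_k = c₁[k]·a₁b₁ᵀ + c₂[k]·a₂b₂ᵀ. S₀ and S₁ are linearly independent, so a₁b₁ᵀ and a₂b₂ᵀ must span the same plane of matrices: they are the rank-1 matrices of the form x·S₀ + y·S₁.
The 2×2 minor of x·S₀ + y·S₁ on rows {0,1}, columns {0,1} is 18·x² + 45·xy + 27·y² = 9·(2·x + 3·y)(x + y), vanishing at (x:y) = (3:-2) and (1:-1).
M₁ = 3·S₀ − 2·S₁ = [[-12, 18, 6], [6, -9, -3]] = (-3)·[2, -1][2, -3, -1]ᵀ and M₂ = S₀ − S₁ = [[1, -1, -1], [1, -1, -1]] = [1, 1][1, -1, -1]ᵀ, so take a₁ = [2, -1], b₁ = [2, -3, -1], a₂ = [1, 1], b₂ = [1, -1, -1].
Each slice is an integer combination of E₁ = a₁b₁ᵀ and E₂ = a₂b₂ᵀ: S₀ = −3·E₁ − 2·E₂, S₁ = −3·E₁ − 3·E₂, S₂ = −E₁ + E₂; reading off coefficients, c₁ = [-3, -3, -1] and c₂ = [-2, -3, 1].
Hence T = [2, -1] (x) [2, -3, -1] (x) [-3, -3, -1] + [1, 1] (x) [1, -1, -1] (x) [-2, -3, 1], so rank(T) ≤ 2.
These bounds meet, so rank(T) = 2.
Check entry T[1,1,2] = -4: (-1)·(-3)·(-1) + (1)·(-1)·(1) = -4.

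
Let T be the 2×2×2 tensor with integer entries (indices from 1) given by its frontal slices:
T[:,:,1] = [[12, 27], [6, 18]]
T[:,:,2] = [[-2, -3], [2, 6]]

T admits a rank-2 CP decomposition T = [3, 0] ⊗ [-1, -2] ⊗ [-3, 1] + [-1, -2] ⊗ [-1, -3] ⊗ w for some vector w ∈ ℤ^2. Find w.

Subtract the known terms from T to get the rank-1 residual R = [-1, -2] ⊗ [-1, -3] ⊗ w, so R[i,j,k] = a[i]·b[j]·w[k]. Pick indices with nonzero a[1]·b[1] = (-1)·(-1) = 1. Only the fibre through (1,1,·) is needed: R[1,1,:] = T[1,1,:] − Σₗ aₗ[1]bₗ[1]cₗ = [12, -2] − (3)·(-1)·[-3, 1] = [3, 1]. Then w[k] = R[1,1,k] / 1 for each k, giving w = [3, 1] / 1 = [3, 1].

w = [3, 1]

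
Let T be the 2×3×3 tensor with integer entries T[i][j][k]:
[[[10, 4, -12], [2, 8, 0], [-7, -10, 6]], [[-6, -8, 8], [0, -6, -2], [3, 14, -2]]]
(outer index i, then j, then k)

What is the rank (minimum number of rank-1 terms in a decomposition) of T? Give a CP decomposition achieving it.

Lower bound: the mode-3 unfolding of T (rows indexed by k, columns by (i,j) = (0,0), (0,1), (0,2), (1,0), (1,1), (1,2)) is [[10, 2, -7, -6, 0, 3], [4, 8, -10, -8, -6, 14], [-12, 0, 6, 8, -2, -2]].
There the 3×3 minor on rows k ∈ {0, 1, 2}, columns (i,j) ∈ {(0,0), (0,1), (1,0)} is det [[10, 2, -6], [4, 8, -8], [-12, 0, 8]] = 192 ≠ 0, so this unfolding has rank ≥ 3; CP rank is at least every unfolding rank, so rank(T) ≥ 3. (Flattening ranks never certify an upper bound on CP rank; for that we must actually write T with 3 rank-1 terms.)
Upper bound: T is a sum of 3 rank-1 terms, T = [0, 1] ⊗ [1, 0, -1] ⊗ [0, -8, 0] + [1, -1] ⊗ [2, -2, 1] ⊗ [1, -2, -2] + [2, -1] ⊗ [2, 1, -2] ⊗ [2, 2, -2] (written with every a and b primitive with positive leading entry and the scale carried by c; CP decompositions are not unique, and this one is verified by expanding entrywise), so rank(T) ≤ 3.
These bounds meet, so rank(T) = 3.
Check entry T[1,1,1] = -6: (1)·(0)·(-8) + (-1)·(-2)·(-2) + (-1)·(1)·(2) = -6.

rank(T) = 3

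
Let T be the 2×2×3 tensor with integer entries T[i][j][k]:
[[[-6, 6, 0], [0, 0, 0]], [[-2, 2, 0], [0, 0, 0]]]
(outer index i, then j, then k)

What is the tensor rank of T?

1

Lower bound: T ≠ 0 (e.g. T[0,0,0] = -6), so rank(T) ≥ 1.
Upper bound: if T = a ⊗ b ⊗ c then every fibre of T is a multiple of the corresponding factor, so read the factors off the fibres through the nonzero entry T[0,0,0] = -6.
The mode-1 fibre T[:,0,0] = [-6, -2] gives a = [3, 1] (primitive direction); the mode-2 fibre T[0,:,0] = [-6, 0] gives b = [1, 0]; then c[k] = T[0,0,k] / (a[0]·b[0]) = [-6, 6, 0] / 3 = [-2, 2, 0].
Expanding [3, 1] ⊗ [1, 0] ⊗ [-2, 2, 0] reproduces all 12 entries of T, so T = [3, 1] ⊗ [1, 0] ⊗ [-2, 2, 0] and rank(T) ≤ 1.
These bounds meet, so rank(T) = 1.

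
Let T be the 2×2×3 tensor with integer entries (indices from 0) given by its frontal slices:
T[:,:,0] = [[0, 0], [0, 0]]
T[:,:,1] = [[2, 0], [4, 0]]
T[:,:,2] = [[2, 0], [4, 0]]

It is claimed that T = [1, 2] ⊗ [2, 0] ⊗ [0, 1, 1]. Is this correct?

Reconstruct entrywise from the claimed factors. For example, T[0,1,1] = 0 and Σₗ aₗ[0]bₗ[1]cₗ[1] = (1)·(0)·(1) = 0; checking all 12 entries, every one matches. The claim holds.

Yes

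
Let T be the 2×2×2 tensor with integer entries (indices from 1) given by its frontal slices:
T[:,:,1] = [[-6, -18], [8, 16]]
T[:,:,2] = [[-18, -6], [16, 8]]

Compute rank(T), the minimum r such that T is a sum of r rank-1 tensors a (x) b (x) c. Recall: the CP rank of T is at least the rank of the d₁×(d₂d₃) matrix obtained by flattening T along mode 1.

2

Lower bound: the mode-1 unfolding of T (rows indexed by i, columns by (j,k) = (1,1), (1,2), (2,1), (2,2)) is [[-6, -18, -18, -6], [8, 16, 16, 8]].
There the 2×2 minor on rows i ∈ {1, 2}, columns (j,k) ∈ {(1,1), (1,2)} is det [[-6, -18], [8, 16]] = 48 ≠ 0, so this unfolding has rank ≥ 2; CP rank is at least every unfolding rank, so rank(T) ≥ 2. (This is only a lower bound: in general the CP rank may exceed every unfolding rank, so we still need to exhibit 2 rank-1 terms summing to T.)
Upper bound — finding two terms. Write S_k = T[:,:,k] for the frontal slices: S₁ = [[-6, -18], [8, 16]], S₂ = [[-18, -6], [16, 8]].
If T = a₁ (x) b₁ (x) c₁ + a₂ (x) b₂ (x) c₂ then each S_k = c₁[k]·a₁b₁ᵀ + c₂[k]·a₂b₂ᵀ. S₁ and S₂ are linearly independent, so a₁b₁ᵀ and a₂b₂ᵀ must span the same plane of matrices: they are the rank-1 matrices of the form x·S₁ + y·S₂.
det(x·S₁ + y·S₂) is 48·x² − 48·y² = 48·(x − y)(x + y), vanishing at (x:y) = (1:1) and (1:-1).
M₁ = S₁ + S₂ = [[-24, -24], [24, 24]] = (-24)·[1, -1][1, 1]ᵀ and M₂ = S₁ − S₂ = [[12, -12], [-8, 8]] = 4·[3, -2][1, -1]ᵀ, so take a₁ = [1, -1], b₁ = [1, 1], a₂ = [3, -2], b₂ = [1, -1].
Each slice is an integer combination of E₁ = a₁b₁ᵀ and E₂ = a₂b₂ᵀ: S₁ = −12·E₁ + 2·E₂, S₂ = −12·E₁ − 2·E₂; reading off coefficients, c₁ = [-12, -12] and c₂ = [2, -2].
Hence T = [1, -1] (x) [1, 1] (x) [-12, -12] + [3, -2] (x) [1, -1] (x) [2, -2], so rank(T) ≤ 2.
These bounds meet, so rank(T) = 2.
Check entry T[1,2,2] = -6: (1)·(1)·(-12) + (3)·(-1)·(-2) = -6.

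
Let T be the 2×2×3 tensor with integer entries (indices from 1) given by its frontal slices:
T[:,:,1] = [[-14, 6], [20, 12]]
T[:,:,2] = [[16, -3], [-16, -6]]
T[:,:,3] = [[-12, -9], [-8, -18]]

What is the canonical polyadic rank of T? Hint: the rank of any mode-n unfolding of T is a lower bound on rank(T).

Lower bound: the mode-3 unfolding of T (rows indexed by k, columns by (i,j) = (1,1), (1,2), (2,1), (2,2)) is [[-14, 6, 20, 12], [16, -3, -16, -6], [-12, -9, -8, -18]].
There the 2×2 minor on rows k ∈ {1, 2}, columns (i,j) ∈ {(1,1), (1,2)} is det [[-14, 6], [16, -3]] = -54 ≠ 0, so this unfolding has rank ≥ 2; CP rank is at least every unfolding rank, so rank(T) ≥ 2. (Flattening ranks never certify an upper bound on CP rank; for that we must actually write T with 2 rank-1 terms.)
Upper bound — finding two terms. Write S_k = T[:,:,k] for the frontal slices: S₁ = [[-14, 6], [20, 12]], S₂ = [[16, -3], [-16, -6]], S₃ = [[-12, -9], [-8, -18]].
If T = a₁ ⊗ b₁ ⊗ c₁ + a₂ ⊗ b₂ ⊗ c₂ then each S_k = c₁[k]·a₁b₁ᵀ + c₂[k]·a₂b₂ᵀ. S₁ and S₂ are linearly independent, so a₁b₁ᵀ and a₂b₂ᵀ must span the same plane of matrices: they are the rank-1 matrices of the form x·S₁ + y·S₂.
det(x·S₁ + y·S₂) is −288·x² + 432·xy − 144·y² = (-144)·(2·x − y)(x − y), vanishing at (x:y) = (1:2) and (1:1).
M₁ = S₁ + 2·S₂ = [[18, 0], [-12, 0]] = 6·(3, -2)(1, 0)ᵀ and M₂ = S₁ + S₂ = [[2, 3], [4, 6]] = (1, 2)(2, 3)ᵀ, so take a₁ = (3, -2), b₁ = (1, 0), a₂ = (1, 2), b₂ = (2, 3).
Each slice is an integer combination of E₁ = a₁b₁ᵀ and E₂ = a₂b₂ᵀ: S₁ = −6·E₁ + 2·E₂, S₂ = 6·E₁ − E₂, S₃ = −2·E₁ − 3·E₂; reading off coefficients, c₁ = (-6, 6, -2) and c₂ = (2, -1, -3).
Hence T = (3, -2) ⊗ (1, 0) ⊗ (-6, 6, -2) + (1, 2) ⊗ (2, 3) ⊗ (2, -1, -3), so rank(T) ≤ 2.
These bounds meet, so rank(T) = 2.

2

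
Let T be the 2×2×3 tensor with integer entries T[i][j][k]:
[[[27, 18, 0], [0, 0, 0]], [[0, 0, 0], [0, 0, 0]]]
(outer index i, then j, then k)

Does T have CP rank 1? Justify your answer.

If T = a ∘ b ∘ c then every fibre of T is a multiple of the corresponding factor, so read the factors off the fibres through the nonzero entry T[0,0,0] = 27.
The mode-1 fibre T[:,0,0] = [27, 0] gives a = (1, 0) (primitive direction); the mode-2 fibre T[0,:,0] = [27, 0] gives b = (1, 0); then c[k] = T[0,0,k] / (a[0]·b[0]) = [27, 18, 0] / 1 = (27, 18, 0).
Expanding (1, 0) ∘ (1, 0) ∘ (27, 18, 0) reproduces all 12 entries of T, so T = (1, 0) ∘ (1, 0) ∘ (27, 18, 0) and rank(T) ≤ 1.
Equivalently every frontal slice T[:,:,k] is c[k] times the rank-1 matrix (1, 0) ∘ (1, 0). So T has rank 1 (it is nonzero).

Yes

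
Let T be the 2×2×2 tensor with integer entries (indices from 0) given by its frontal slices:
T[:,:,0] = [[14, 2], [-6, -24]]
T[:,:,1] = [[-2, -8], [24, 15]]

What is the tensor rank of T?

Lower bound: the mode-3 unfolding of T (rows indexed by k, columns by (i,j) = (0,0), (0,1), (1,0), (1,1)) is [[14, 2, -6, -24], [-2, -8, 24, 15]].
There the 2×2 minor on rows k ∈ {0, 1}, columns (i,j) ∈ {(0,0), (0,1)} is det [[14, 2], [-2, -8]] = -108 ≠ 0, so this unfolding has rank ≥ 2; CP rank is at least every unfolding rank, so rank(T) ≥ 2. (This is only a lower bound: in general the CP rank may exceed every unfolding rank, so we still need to exhibit 2 rank-1 terms summing to T.)
Upper bound — finding two terms. Write S_k = T[:,:,k] for the frontal slices: S₀ = [[14, 2], [-6, -24]], S₁ = [[-2, -8], [24, 15]].
If T = a₁ ⊗ b₁ ⊗ c₁ + a₂ ⊗ b₂ ⊗ c₂ then each S_k = c₁[k]·a₁b₁ᵀ + c₂[k]·a₂b₂ᵀ. S₀ and S₁ are linearly independent, so a₁b₁ᵀ and a₂b₂ᵀ must span the same plane of matrices: they are the rank-1 matrices of the form x·S₀ + y·S₁.
det(x·S₀ + y·S₁) is −324·x² + 162·xy + 162·y² = (-162)·(x − y)(2·x + y), vanishing at (x:y) = (1:1) and (1:-2).
M₁ = S₀ + S₁ = [[12, -6], [18, -9]] = 3·[2, 3][2, -1]ᵀ and M₂ = S₀ − 2·S₁ = [[18, 18], [-54, -54]] = 18·[1, -3][1, 1]ᵀ, so take a₁ = [2, 3], b₁ = [2, -1], a₂ = [1, -3], b₂ = [1, 1].
Each slice is an integer combination of E₁ = a₁b₁ᵀ and E₂ = a₂b₂ᵀ: S₀ = 2·E₁ + 6·E₂, S₁ = E₁ − 6·E₂; reading off coefficients, c₁ = [2, 1] and c₂ = [6, -6].
Hence T = [2, 3] ⊗ [2, -1] ⊗ [2, 1] + [1, -3] ⊗ [1, 1] ⊗ [6, -6], so rank(T) ≤ 2.
These bounds meet, so rank(T) = 2.

2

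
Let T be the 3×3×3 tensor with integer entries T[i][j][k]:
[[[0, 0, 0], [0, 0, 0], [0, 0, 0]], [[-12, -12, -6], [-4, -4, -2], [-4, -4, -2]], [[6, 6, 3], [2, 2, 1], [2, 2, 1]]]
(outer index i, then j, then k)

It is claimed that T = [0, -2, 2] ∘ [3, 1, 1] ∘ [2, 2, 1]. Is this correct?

No

Reconstruct entry (2,0,0) from the claimed factors: Σₗ aₗ[2]bₗ[0]cₗ[0] = (2)·(3)·(2) = 12, but T[2,0,0] = 6. The claim is false.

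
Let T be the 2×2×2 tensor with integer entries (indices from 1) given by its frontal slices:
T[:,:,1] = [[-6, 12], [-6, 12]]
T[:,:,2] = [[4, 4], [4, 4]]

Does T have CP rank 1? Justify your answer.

The mode-3 unfolding of T (rows indexed by k, columns by (i,j) = (1,1), (1,2), (2,1), (2,2)) is [[-6, 12, -6, 12], [4, 4, 4, 4]].
There the 2×2 minor on rows k ∈ {1, 2}, columns (i,j) ∈ {(1,1), (1,2)} is det [[-6, 12], [4, 4]] = -72 ≠ 0, so this unfolding has rank ≥ 2; CP rank is at least every unfolding rank, so rank(T) ≥ 2.
In particular rank(T) ≥ 2 > 1, so T is not rank-1.

No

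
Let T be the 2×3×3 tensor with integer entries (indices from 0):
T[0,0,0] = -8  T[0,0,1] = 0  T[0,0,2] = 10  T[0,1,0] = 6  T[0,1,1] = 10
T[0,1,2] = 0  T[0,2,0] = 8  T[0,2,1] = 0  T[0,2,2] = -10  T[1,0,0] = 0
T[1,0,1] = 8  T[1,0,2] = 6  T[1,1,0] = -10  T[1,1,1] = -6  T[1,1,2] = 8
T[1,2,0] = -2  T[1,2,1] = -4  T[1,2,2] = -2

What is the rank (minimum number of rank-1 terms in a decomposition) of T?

Lower bound: the mode-2 unfolding of T (rows indexed by j, columns by (i,k) = (0,0), (0,1), (0,2), (1,0), (1,1), (1,2)) is [[-8, 0, 10, 0, 8, 6], [6, 10, 0, -10, -6, 8], [8, 0, -10, -2, -4, -2]].
There the 3×3 minor on rows j ∈ {0, 1, 2}, columns (i,k) ∈ {(0,0), (0,1), (1,0)} is det [[-8, 0, 0], [6, 10, -10], [8, 0, -2]] = 160 ≠ 0, so this unfolding has rank ≥ 3; CP rank is at least every unfolding rank, so rank(T) ≥ 3. (Flattening ranks never certify an upper bound on CP rank; for that we must actually write T with 3 rank-1 terms.)
Upper bound: T is a sum of 3 rank-1 terms, T = [0, 1] ⊗ [0, 0, 1] ⊗ [-2, 4, 4] + [1, -1] ⊗ [1, -2, -1] ⊗ [-4, -4, 2] + [1, 1] ⊗ [2, 1, -2] ⊗ [-2, 2, 4] (one valid choice — decompositions are not unique — normalised so each a, b is primitive with positive first nonzero entry; check it by expanding all entries), so rank(T) ≤ 3.
These bounds meet, so rank(T) = 3.
Check entry T[0,2,2] = -10: (0)·(1)·(4) + (1)·(-1)·(2) + (1)·(-2)·(4) = -10.

3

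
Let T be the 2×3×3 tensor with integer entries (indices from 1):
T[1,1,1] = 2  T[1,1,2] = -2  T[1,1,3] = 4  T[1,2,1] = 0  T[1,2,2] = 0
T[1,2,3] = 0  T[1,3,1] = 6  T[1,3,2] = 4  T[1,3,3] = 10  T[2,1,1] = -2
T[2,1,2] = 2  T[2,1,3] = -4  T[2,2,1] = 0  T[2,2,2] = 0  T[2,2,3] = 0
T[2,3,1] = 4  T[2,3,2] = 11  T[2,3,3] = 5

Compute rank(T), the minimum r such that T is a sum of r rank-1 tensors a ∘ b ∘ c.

Lower bound: the mode-2 unfolding of T (rows indexed by j, columns by (i,k) = (1,1), (1,2), (1,3), (2,1), (2,2), (2,3)) is [[2, -2, 4, -2, 2, -4], [0, 0, 0, 0, 0, 0], [6, 4, 10, 4, 11, 5]].
There the 2×2 minor on rows j ∈ {1, 3}, columns (i,k) ∈ {(1,1), (1,2)} is det [[2, -2], [6, 4]] = 20 ≠ 0, so this unfolding has rank ≥ 2; CP rank is at least every unfolding rank, so rank(T) ≥ 2. (This is only a lower bound: in general the CP rank may exceed every unfolding rank, so we still need to exhibit 2 rank-1 terms summing to T.)
Upper bound — finding two terms. Write S_k = T[:,:,k] for the frontal slices: S₁ = [[2, 0, 6], [-2, 0, 4]], S₂ = [[-2, 0, 4], [2, 0, 11]], S₃ = [[4, 0, 10], [-4, 0, 5]].
If T = a₁ ∘ b₁ ∘ c₁ + a₂ ∘ b₂ ∘ c₂ then each S_k = c₁[k]·a₁b₁ᵀ + c₂[k]·a₂b₂ᵀ. S₁ and S₂ are linearly independent, so a₁b₁ᵀ and a₂b₂ᵀ must span the same plane of matrices: they are the rank-1 matrices of the form x·S₁ + y·S₂.
The 2×2 minor of x·S₁ + y·S₂ on rows {1,2}, columns {1,3} is 20·x² + 10·xy − 30·y² = 10·(2·x + 3·y)(x − y), vanishing at (x:y) = (3:-2) and (1:1).
M₁ = 3·S₁ − 2·S₂ = [[10, 0, 10], [-10, 0, -10]] = 10·[1, -1][1, 0, 1]ᵀ and M₂ = S₁ + S₂ = [[0, 0, 10], [0, 0, 15]] = 5·[2, 3][0, 0, 1]ᵀ, so take a₁ = [1, -1], b₁ = [1, 0, 1], a₂ = [2, 3], b₂ = [0, 0, 1].
Each slice is an integer combination of E₁ = a₁b₁ᵀ and E₂ = a₂b₂ᵀ: S₁ = 2·E₁ + 2·E₂, S₂ = −2·E₁ + 3·E₂, S₃ = 4·E₁ + 3·E₂; reading off coefficients, c₁ = [2, -2, 4] and c₂ = [2, 3, 3].
Hence T = [1, -1] ∘ [1, 0, 1] ∘ [2, -2, 4] + [2, 3] ∘ [0, 0, 1] ∘ [2, 3, 3], so rank(T) ≤ 2.
These bounds meet, so rank(T) = 2.

2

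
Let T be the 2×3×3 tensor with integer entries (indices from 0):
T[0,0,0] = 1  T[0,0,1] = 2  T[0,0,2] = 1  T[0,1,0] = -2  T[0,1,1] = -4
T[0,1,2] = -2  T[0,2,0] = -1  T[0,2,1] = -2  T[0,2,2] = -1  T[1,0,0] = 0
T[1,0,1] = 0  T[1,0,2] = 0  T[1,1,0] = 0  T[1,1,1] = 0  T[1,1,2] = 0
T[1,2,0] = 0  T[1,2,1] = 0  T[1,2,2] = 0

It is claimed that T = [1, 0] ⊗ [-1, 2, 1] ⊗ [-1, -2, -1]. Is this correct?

Reconstruct entrywise from the claimed factors. For example, T[1,1,1] = 0 and Σₗ aₗ[1]bₗ[1]cₗ[1] = (0)·(2)·(-2) = 0; checking all 18 entries, every one matches. The claim holds.

Yes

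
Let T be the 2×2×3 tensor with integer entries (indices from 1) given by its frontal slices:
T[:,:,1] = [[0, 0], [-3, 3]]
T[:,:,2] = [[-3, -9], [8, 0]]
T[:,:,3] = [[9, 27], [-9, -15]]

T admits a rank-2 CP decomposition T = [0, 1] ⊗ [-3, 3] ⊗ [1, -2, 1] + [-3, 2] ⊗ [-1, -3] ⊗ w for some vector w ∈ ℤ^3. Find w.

Subtract the known terms from T to get the rank-1 residual R = [-3, 2] ⊗ [-1, -3] ⊗ w, so R[i,j,k] = a[i]·b[j]·w[k]. Pick indices with nonzero a[1]·b[1] = (-3)·(-1) = 3. Only the fibre through (1,1,·) is needed: R[1,1,:] = T[1,1,:] − Σₗ aₗ[1]bₗ[1]cₗ = [0, -3, 9] − (0)·(-3)·[1, -2, 1] = [0, -3, 9]. Then w[k] = R[1,1,k] / 3 for each k, giving w = [0, -3, 9] / 3 = [0, -1, 3].

w = [0, -1, 3]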